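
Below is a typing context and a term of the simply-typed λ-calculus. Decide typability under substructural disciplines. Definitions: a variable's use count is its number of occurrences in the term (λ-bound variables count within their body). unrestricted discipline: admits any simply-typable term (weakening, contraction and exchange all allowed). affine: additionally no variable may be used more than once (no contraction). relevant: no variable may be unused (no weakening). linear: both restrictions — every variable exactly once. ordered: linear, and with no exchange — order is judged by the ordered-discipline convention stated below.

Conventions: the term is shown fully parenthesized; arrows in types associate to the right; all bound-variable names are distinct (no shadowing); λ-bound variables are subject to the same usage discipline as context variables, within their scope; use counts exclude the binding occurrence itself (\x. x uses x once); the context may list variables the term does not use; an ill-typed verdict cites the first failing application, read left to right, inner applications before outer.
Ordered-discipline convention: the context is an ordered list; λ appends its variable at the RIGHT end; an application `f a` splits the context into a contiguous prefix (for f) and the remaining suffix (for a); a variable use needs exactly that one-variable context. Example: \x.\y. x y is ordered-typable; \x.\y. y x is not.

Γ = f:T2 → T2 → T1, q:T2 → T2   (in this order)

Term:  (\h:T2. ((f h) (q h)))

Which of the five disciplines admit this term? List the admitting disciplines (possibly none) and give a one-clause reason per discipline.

admitted by: relevant, unrestricted
counts: f ×1; q ×1; h (bound) ×2
left-to-right use order: f, h, q, h
typing: well-typed — term : T2 → T1
ordered: ✗ — uses contraction: h ×2
linear: ✗ — uses contraction: h ×2
affine: ✗ — uses contraction: h ×2
relevant: ✓ — at least one use each (f, q, h)
unrestricted: ✓ — typability at T2 → T1 is all that's needed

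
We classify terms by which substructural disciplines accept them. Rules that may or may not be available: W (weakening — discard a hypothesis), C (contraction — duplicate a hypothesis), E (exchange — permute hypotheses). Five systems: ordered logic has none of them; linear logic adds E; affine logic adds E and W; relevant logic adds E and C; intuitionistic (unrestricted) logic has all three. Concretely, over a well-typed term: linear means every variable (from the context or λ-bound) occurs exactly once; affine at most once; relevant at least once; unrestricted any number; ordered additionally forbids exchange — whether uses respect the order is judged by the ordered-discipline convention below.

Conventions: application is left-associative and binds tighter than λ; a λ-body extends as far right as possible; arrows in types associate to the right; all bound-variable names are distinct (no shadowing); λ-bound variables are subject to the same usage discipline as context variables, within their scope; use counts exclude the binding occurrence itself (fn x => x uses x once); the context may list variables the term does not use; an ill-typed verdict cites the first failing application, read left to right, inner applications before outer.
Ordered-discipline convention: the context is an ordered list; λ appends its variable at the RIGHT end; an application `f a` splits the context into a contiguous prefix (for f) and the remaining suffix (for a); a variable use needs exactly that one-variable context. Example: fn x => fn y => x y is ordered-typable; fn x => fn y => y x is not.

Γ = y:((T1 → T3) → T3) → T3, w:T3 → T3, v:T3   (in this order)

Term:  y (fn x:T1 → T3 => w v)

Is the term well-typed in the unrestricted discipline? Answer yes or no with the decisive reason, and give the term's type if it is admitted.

yes — simply typable at T3; W, C, E all held; term : T3
counts: y: 1×, w: 1×, v: 1×, x (bound): 0×
use order (left to right): y, w, v
typing: well-typed — term : T3
per-discipline verdicts: ordered ✗ | linear ✗ | affine ✓ | relevant ✗ | unrestricted ✓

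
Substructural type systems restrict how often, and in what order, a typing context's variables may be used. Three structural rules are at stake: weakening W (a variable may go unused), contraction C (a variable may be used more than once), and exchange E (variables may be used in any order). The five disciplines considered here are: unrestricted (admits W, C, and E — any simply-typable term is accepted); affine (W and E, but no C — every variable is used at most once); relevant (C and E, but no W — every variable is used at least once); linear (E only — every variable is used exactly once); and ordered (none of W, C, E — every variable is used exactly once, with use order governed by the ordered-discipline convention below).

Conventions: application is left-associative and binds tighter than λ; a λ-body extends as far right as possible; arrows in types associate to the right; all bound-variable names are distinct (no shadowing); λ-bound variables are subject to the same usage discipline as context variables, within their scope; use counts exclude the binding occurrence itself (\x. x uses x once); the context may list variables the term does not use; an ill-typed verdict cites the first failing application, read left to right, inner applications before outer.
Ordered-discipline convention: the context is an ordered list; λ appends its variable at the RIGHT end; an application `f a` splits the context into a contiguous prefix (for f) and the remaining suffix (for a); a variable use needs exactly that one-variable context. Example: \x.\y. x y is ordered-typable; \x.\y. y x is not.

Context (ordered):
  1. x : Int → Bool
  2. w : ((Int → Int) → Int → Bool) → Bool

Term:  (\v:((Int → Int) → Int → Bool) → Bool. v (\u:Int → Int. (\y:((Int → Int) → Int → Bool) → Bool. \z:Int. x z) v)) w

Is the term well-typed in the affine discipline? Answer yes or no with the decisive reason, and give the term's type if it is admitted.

no — v ×2 used more than once (contraction)
counts: x=1, w=1, v (λ-bound)=2, u (λ-bound)=0, y (λ-bound)=0, z (λ-bound)=1
order of uses: v, x, z, v, w
typing: the term checks, with type Bool
all disciplines: ordered ✗ · linear ✗ · affine ✗ · relevant ✗ · unrestricted ✓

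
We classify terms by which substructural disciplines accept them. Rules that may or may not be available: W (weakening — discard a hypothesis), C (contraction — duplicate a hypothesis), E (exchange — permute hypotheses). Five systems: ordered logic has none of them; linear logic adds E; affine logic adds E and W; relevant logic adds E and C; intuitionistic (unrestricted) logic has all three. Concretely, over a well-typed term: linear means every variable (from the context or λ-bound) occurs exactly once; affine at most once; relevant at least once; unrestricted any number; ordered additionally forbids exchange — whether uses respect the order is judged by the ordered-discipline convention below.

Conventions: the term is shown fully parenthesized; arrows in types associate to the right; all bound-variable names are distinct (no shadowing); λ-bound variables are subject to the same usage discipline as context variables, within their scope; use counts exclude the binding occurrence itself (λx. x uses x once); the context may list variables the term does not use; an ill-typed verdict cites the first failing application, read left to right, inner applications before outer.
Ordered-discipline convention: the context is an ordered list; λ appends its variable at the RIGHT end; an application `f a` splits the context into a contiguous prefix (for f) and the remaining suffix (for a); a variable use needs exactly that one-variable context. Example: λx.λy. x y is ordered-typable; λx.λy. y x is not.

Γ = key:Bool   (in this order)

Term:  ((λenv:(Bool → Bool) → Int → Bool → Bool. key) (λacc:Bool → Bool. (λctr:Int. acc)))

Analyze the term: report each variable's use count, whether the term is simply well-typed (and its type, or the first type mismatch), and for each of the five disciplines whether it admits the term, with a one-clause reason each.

use counts: key: 1×; env (bound): 0×; acc (bound): 1×; ctr (bound): 0×
order of uses: key, acc
typing: well-typed at Bool
ordered: ✗, env, ctr never used (weakening)
linear: ✗, env, ctr never used (weakening)
affine: ✓, at most one use each (key, env, acc, ctr)
relevant: ✗, env, ctr never used (weakening)
unrestricted: ✓, type-checks (Bool) and nothing is barred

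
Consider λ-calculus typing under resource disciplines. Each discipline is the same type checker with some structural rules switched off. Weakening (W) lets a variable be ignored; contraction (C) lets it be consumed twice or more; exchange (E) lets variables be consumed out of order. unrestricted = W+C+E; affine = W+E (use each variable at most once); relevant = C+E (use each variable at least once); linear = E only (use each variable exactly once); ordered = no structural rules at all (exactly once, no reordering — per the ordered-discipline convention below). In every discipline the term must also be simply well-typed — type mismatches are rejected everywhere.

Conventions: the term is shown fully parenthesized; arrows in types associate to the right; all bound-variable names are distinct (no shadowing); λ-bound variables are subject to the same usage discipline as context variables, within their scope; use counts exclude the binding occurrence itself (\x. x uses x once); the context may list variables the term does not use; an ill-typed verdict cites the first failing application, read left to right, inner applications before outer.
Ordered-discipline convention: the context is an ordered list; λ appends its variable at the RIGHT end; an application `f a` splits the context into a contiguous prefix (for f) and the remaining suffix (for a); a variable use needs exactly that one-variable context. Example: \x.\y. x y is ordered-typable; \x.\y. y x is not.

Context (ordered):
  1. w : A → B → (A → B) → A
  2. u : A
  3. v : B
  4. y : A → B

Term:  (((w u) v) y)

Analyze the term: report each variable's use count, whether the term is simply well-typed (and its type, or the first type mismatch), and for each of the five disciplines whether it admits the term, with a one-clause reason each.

use counts: w: 1, u: 1, v: 1, y: 1
left-to-right use order: w, u, v, y
typing: ✓ — A
ordered: ✓, w, u, v, y: once each, no exchange needed
linear: ✓, exactly-once usage across w, u, v, y
affine: ✓, no duplicate uses among w, u, v, y
relevant: ✓, w, u, v, y: all used, weakening unneeded
unrestricted: ✓, typability at A is all that's needed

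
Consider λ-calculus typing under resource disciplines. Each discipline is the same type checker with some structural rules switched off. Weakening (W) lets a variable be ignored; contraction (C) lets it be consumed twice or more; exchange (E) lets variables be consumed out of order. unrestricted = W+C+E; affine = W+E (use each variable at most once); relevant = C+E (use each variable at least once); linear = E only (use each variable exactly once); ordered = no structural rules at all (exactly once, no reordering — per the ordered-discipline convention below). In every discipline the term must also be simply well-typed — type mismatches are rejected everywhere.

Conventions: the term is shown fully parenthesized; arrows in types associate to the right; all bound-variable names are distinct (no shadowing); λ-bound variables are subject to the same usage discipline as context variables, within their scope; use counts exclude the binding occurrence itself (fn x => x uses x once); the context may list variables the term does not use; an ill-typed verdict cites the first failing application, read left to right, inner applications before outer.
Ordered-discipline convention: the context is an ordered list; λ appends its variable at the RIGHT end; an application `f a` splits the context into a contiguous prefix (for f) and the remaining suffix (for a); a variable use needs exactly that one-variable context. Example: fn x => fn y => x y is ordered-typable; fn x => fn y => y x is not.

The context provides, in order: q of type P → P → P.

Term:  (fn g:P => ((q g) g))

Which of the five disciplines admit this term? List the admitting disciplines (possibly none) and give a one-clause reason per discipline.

admitted by: relevant, unrestricted
counts: q ×1; g (bound) ×2
uses in reading order: q, g, g
typing: the term checks, with type P → P
ordered ✗ (g ×2 used more than once (contraction))
linear ✗ (g ×2 used more than once (contraction))
affine ✗ (g ×2 used more than once (contraction))
relevant ✓ (q, g: all used, weakening unneeded)
unrestricted ✓ (simply typable at P → P; W, C, E all held)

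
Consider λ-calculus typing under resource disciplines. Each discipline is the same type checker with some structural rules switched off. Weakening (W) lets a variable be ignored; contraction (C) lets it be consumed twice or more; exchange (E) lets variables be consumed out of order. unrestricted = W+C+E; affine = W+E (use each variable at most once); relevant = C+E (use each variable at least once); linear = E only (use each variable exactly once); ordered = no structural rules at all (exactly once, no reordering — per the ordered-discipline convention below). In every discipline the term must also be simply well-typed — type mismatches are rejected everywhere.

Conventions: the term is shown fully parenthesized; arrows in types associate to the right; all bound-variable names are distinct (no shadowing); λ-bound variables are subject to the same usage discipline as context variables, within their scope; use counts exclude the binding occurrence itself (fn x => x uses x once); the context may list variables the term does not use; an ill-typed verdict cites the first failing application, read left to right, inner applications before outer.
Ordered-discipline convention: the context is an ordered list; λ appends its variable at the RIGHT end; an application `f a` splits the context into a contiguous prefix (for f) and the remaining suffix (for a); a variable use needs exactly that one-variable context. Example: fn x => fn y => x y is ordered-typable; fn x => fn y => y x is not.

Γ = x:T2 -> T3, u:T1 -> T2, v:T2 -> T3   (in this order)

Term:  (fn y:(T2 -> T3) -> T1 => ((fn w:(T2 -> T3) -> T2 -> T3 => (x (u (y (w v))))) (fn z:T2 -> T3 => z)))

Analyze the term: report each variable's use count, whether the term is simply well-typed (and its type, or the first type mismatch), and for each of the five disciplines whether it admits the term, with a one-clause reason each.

variable uses: x: 1; u: 1; v: 1; y [bound]: 1; w [bound]: 1; z [bound]: 1
use order (left to right): x, u, y, w, v, z
typing: well-typed at ((T2 -> T3) -> T1) -> T3
ordered ✗ (no contiguous prefix/suffix split fits x, u, y, w, v, z)
linear ✓ (single use per variable (x, u, v, y, w, z))
affine ✓ (none of x, u, v, y, w, z used more than once)
relevant ✓ (none of x, u, v, y, w, z goes unused)
unrestricted ✓ (type-checks (((T2 -> T3) -> T1) -> T3) and nothing is barred)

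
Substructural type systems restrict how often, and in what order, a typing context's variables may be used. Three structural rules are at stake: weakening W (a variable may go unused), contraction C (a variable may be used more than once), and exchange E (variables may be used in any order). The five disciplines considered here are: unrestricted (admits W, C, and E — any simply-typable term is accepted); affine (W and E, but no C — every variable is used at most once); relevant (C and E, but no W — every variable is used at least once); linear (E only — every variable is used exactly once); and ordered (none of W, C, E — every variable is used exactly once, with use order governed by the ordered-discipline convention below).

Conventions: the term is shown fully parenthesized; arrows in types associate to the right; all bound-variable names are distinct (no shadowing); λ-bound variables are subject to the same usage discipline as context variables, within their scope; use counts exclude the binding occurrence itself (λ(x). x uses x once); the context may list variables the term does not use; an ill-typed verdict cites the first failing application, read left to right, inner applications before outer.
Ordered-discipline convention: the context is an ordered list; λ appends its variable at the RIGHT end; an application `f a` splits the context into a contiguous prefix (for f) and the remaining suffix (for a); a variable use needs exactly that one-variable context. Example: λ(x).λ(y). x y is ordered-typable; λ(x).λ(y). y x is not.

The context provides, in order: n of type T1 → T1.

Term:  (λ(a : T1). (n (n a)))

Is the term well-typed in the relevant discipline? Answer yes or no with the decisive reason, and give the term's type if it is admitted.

yes — every one of n, a appears; term : T1 → T1
usage: n: 2×; a [bound]: 1×
use order (left to right): n, n, a
typing: the term checks, with type T1 → T1
per-discipline verdicts: ordered ✗; linear ✗; affine ✗; relevant ✓; unrestricted ✓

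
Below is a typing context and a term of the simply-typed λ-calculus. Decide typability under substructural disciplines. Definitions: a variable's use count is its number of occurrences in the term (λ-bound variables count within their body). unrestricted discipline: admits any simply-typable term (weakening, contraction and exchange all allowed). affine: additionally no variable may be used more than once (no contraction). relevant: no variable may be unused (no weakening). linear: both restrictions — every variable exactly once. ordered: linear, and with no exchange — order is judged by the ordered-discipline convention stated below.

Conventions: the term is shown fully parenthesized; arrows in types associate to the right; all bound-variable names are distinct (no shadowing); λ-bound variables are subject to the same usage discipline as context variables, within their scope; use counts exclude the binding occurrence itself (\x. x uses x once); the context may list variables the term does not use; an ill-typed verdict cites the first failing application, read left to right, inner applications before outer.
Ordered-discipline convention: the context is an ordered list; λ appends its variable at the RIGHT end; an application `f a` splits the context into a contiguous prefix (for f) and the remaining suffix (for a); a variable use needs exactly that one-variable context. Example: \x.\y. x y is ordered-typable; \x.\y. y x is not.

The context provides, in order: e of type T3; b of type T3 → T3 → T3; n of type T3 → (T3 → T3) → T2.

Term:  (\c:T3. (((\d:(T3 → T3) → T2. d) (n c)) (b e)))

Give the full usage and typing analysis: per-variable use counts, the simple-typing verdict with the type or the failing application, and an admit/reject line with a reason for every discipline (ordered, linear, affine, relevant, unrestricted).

counts: e ×1; b ×1; n ×1; c (bound) ×1; d (bound) ×1
left-to-right use order: d, n, c, b, e
typing: well-typed at T3 → T2
ordered: ✗, no ordered split (uses run d, n, c, b, e)
linear: ✓, single use per variable (e, b, n, c, d)
affine: ✓, e, b, n, c, d: no repeats, contraction unneeded
relevant: ✓, at least one use each (e, b, n, c, d)
unrestricted: ✓, type-checks (T3 → T2) and nothing is barred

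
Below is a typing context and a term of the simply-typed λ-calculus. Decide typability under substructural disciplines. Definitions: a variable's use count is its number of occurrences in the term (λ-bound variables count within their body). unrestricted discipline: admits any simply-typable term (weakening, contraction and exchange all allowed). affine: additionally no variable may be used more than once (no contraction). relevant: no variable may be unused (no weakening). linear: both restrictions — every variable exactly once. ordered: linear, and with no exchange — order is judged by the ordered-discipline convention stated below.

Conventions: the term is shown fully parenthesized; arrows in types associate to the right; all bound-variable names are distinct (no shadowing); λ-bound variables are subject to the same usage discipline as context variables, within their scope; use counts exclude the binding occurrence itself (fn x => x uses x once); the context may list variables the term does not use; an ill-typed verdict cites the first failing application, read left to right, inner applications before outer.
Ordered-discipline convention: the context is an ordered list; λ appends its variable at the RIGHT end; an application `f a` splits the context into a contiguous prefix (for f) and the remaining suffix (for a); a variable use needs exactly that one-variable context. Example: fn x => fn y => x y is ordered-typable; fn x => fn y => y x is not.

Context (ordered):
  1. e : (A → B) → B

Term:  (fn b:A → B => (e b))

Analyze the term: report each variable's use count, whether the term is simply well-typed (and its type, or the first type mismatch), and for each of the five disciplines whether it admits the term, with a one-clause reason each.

usage: e: 1×; b (bound): 1×
uses in reading order: e, b
typing: well-typed — term : (A → B) → B
ordered: ✓, one use each (e, b); ordered split holds
linear: ✓, each of e, b used exactly once
affine: ✓, e, b: no repeats, contraction unneeded
relevant: ✓, e, b: all used, weakening unneeded
unrestricted: ✓, type-checks ((A → B) → B) and nothing is barred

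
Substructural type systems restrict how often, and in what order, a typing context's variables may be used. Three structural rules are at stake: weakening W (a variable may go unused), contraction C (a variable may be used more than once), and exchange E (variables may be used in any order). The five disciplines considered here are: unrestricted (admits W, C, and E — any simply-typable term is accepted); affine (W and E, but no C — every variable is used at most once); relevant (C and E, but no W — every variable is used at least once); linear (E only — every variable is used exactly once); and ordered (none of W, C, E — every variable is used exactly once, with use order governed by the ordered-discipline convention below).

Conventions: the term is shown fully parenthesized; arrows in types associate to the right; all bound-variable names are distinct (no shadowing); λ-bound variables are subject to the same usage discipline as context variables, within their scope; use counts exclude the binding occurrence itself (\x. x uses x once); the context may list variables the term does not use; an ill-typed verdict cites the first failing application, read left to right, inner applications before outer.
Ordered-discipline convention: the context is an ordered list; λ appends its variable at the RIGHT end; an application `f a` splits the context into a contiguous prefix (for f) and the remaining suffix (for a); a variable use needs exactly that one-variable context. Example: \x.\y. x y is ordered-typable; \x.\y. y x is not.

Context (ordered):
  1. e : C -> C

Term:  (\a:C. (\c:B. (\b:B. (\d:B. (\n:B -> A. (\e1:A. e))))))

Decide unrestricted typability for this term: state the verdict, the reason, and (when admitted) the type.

yes — typability at C -> B -> B -> B -> (B -> A) -> A -> C -> C is all that's needed; term : C -> B -> B -> B -> (B -> A) -> A -> C -> C
counts: e ×1; a [bound] ×0; c [bound] ×0; b [bound] ×0; d [bound] ×0; n [bound] ×0; e1 [bound] ×0
use order (left to right): e
typing: ✓ — C -> B -> B -> B -> (B -> A) -> A -> C -> C
across the five disciplines: ordered ✗, linear ✗, affine ✓, relevant ✗, unrestricted ✓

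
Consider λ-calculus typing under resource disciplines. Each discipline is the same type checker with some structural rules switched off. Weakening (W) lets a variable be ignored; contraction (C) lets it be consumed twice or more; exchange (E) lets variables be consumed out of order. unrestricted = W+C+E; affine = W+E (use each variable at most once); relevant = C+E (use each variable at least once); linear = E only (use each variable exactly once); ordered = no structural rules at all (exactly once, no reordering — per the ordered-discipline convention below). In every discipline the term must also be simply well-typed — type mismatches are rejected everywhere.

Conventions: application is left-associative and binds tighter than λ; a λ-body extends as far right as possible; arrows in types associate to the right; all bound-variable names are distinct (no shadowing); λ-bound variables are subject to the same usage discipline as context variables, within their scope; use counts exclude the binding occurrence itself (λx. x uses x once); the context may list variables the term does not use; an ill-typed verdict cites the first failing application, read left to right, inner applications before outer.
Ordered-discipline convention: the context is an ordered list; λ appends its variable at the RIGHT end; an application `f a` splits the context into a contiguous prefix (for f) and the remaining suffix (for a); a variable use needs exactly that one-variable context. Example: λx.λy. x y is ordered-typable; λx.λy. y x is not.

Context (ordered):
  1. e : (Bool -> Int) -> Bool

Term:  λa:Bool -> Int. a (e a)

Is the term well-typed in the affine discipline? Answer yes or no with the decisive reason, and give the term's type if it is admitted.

no — needs contraction — a ×2
counts: e: 1×; a (λ-bound): 2×
uses in reading order: a, e, a
typing: ✓ — (Bool -> Int) -> Int
summary: ordered ✗ | linear ✗ | affine ✗ | relevant ✓ | unrestricted ✓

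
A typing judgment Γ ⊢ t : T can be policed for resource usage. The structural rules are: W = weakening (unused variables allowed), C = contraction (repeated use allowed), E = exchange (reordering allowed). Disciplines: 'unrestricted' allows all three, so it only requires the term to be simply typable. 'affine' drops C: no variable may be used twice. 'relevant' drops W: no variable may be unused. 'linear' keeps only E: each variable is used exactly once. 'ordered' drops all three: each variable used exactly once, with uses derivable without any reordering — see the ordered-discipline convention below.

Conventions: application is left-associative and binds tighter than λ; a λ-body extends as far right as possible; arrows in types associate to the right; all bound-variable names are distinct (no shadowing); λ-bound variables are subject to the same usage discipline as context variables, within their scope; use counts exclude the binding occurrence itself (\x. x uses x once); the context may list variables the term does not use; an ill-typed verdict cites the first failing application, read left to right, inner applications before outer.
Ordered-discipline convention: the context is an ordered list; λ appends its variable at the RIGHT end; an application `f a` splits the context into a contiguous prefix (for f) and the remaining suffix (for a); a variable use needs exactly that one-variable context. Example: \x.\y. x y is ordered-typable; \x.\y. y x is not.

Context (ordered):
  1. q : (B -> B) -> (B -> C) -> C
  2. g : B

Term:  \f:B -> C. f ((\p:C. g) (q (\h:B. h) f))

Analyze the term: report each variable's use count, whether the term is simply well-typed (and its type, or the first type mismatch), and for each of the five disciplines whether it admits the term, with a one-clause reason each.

variable uses: q: 1×, g: 1×, f [bound]: 2×, p [bound]: 0×, h [bound]: 1×
uses in reading order: f, g, q, h, f
typing: well-typed — term : (B -> C) -> C
ordered: ✗, needs contraction — f ×2; unused: p — weakening required
linear: ✗, needs contraction — f ×2; unused: p — weakening required
affine: ✗, needs contraction — f ×2
relevant: ✗, unused: p — weakening required
unrestricted: ✓, typability at (B -> C) -> C is all that's needed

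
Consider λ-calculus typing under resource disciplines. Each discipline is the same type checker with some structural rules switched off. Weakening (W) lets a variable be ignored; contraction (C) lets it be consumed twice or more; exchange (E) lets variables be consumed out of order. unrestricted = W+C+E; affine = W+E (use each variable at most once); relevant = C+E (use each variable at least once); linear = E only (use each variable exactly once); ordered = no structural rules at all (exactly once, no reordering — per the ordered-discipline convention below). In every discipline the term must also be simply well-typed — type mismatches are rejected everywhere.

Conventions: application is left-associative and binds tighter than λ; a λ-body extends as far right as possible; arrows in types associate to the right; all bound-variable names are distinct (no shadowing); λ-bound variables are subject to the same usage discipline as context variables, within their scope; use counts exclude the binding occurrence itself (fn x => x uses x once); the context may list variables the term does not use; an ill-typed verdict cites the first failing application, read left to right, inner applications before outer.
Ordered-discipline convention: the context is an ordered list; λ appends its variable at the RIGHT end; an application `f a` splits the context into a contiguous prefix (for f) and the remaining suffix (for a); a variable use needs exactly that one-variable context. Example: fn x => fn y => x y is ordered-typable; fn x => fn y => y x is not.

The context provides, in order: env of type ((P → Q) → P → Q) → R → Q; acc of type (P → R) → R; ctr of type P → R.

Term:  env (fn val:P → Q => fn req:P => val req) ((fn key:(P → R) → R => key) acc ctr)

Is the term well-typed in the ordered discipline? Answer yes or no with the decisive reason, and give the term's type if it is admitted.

yes — env, acc, ctr, val, req, key: once each, no exchange needed; term : Q
counts: env=1, acc=1, ctr=1, val (λ-bound)=1, req (λ-bound)=1, key (λ-bound)=1
uses in reading order: env, val, req, key, acc, ctr
typing: well-typed at Q
across the five disciplines: ordered ✓ | linear ✓ | affine ✓ | relevant ✓ | unrestricted ✓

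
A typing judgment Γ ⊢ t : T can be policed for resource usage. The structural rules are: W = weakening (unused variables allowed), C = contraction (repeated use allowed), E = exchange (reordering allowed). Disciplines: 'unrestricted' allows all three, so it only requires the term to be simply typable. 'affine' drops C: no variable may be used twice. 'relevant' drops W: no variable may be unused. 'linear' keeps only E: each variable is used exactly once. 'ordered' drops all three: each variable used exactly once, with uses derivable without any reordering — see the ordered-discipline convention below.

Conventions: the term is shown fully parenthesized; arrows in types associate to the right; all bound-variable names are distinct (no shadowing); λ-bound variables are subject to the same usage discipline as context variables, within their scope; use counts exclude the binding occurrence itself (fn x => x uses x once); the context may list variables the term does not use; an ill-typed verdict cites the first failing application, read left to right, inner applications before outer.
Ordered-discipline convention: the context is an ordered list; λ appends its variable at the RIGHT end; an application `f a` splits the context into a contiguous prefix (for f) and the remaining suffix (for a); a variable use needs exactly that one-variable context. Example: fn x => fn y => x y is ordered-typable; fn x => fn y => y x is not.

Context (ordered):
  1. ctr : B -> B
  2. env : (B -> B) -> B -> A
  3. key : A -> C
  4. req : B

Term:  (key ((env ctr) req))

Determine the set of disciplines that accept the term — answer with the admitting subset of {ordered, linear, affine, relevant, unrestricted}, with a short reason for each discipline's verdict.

admitted by: linear, affine, relevant, unrestricted
usage: ctr=1; env=1; key=1; req=1
uses in reading order: key, env, ctr, req
typing: ✓ — C
ordered: ✗ — needs exchange: uses follow key, env, ctr, req
linear: ✓ — each of ctr, env, key, req used exactly once
affine: ✓ — at most one use each (ctr, env, key, req)
relevant: ✓ — every one of ctr, env, key, req appears
unrestricted: ✓ — type-checks (C) and nothing is barred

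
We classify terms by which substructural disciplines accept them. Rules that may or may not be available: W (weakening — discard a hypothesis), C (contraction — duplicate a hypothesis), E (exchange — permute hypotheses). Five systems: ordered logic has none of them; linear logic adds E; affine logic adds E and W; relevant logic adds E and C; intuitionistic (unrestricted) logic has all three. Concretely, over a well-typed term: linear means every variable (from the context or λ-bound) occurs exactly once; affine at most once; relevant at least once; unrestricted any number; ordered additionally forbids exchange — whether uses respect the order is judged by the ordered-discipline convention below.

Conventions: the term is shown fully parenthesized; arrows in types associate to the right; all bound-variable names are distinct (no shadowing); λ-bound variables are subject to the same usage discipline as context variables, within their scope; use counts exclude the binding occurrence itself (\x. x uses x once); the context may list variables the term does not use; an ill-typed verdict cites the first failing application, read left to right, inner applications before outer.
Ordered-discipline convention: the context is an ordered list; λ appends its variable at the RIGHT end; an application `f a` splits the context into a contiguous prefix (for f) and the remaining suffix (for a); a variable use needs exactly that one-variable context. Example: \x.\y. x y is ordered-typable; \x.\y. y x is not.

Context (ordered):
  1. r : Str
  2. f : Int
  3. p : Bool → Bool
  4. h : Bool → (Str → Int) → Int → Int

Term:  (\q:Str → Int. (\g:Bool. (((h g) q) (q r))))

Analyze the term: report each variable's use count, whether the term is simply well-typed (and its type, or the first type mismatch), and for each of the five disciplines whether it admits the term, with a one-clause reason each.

counts: r: 1, f: 0, p: 0, h: 1, q [bound]: 2, g [bound]: 1
use order (left to right): h, g, q, q, r
typing: ✓ — (Str → Int) → Bool → Int
ordered: ✗, uses contraction: q ×2; needs weakening: f, p unused
linear: ✗, uses contraction: q ×2; needs weakening: f, p unused
affine: ✗, uses contraction: q ×2
relevant: ✗, needs weakening: f, p unused
unrestricted: ✓, type-checks ((Str → Int) → Bool → Int) and nothing is barred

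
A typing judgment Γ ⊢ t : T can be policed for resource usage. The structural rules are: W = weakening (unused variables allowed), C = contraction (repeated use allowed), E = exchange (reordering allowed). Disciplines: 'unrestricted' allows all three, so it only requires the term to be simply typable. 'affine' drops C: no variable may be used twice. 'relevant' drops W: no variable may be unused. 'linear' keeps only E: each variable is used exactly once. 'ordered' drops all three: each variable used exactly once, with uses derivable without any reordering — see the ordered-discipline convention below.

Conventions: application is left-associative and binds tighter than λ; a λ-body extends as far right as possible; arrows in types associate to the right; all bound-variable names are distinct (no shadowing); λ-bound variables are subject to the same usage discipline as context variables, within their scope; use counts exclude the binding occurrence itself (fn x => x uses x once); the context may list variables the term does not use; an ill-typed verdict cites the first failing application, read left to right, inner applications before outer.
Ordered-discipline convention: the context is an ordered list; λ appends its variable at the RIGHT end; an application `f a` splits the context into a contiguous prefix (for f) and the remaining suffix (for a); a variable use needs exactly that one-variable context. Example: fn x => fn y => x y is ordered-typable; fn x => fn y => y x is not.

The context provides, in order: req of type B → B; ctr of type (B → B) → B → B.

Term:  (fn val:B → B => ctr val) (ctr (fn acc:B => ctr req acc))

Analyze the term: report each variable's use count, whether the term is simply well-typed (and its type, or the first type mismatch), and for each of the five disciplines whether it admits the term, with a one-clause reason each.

use counts: req ×1; ctr ×3; val [bound] ×1; acc [bound] ×1
order of uses: ctr, val, ctr, ctr, req, acc
typing: ✓ — B → B
ordered: ✗, repeated use of ctr ×3
linear: ✗, repeated use of ctr ×3
affine: ✗, repeated use of ctr ×3
relevant: ✓, every one of req, ctr, val, acc appears
unrestricted: ✓, well-typed at B → B; no restrictions here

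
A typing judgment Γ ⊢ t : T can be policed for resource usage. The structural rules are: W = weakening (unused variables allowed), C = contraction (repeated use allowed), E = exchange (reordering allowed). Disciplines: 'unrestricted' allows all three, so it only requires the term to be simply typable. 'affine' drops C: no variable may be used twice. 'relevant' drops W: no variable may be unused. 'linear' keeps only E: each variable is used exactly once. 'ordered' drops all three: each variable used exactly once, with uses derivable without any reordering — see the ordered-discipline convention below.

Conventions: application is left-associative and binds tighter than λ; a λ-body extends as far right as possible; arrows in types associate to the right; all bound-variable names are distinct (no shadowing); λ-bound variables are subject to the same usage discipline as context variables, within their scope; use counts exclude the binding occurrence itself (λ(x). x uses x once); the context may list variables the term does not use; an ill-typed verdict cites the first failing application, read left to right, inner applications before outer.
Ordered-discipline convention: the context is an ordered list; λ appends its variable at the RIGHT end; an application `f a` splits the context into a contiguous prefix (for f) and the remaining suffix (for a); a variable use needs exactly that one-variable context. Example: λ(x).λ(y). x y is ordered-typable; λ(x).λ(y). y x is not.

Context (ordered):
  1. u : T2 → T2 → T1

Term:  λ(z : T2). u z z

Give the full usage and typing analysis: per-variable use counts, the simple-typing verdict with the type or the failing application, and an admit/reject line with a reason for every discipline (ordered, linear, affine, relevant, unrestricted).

variable uses: u ×1, z (λ-bound) ×2
uses in reading order: u, z, z
typing: the term checks, with type T2 → T1
ordered: ✗, repeated use of z ×2
linear: ✗, repeated use of z ×2
affine: ✗, repeated use of z ×2
relevant: ✓, none of u, z goes unused
unrestricted: ✓, type-checks (T2 → T1) and nothing is barred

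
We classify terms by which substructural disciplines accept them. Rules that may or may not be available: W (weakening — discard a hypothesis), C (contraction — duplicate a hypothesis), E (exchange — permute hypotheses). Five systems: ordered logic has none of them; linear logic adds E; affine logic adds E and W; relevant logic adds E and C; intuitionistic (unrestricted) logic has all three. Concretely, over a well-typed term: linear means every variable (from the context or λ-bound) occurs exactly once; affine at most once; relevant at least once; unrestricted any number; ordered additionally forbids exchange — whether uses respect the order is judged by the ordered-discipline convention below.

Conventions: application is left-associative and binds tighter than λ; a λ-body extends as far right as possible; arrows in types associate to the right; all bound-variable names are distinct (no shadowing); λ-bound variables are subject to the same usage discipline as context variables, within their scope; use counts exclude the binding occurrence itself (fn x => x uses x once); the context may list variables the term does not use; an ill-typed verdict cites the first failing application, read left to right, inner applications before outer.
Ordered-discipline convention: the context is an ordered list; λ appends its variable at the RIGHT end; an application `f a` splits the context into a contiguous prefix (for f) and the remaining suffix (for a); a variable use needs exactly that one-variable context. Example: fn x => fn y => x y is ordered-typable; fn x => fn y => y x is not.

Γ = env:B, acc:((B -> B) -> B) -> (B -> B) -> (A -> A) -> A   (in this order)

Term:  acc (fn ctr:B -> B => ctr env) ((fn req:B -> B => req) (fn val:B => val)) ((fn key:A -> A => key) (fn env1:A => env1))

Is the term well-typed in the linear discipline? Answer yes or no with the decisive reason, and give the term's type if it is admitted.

yes — env, acc, ctr, req, val, key, env1: one use apiece; term : A
counts: env: 1×, acc: 1×, ctr (λ-bound): 1×, req (λ-bound): 1×, val (λ-bound): 1×, key (λ-bound): 1×, env1 (λ-bound): 1×
uses in reading order: acc, ctr, env, req, val, key, env1
typing: the term checks, with type A
summary: ordered ✗ | linear ✓ | affine ✓ | relevant ✓ | unrestricted ✓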